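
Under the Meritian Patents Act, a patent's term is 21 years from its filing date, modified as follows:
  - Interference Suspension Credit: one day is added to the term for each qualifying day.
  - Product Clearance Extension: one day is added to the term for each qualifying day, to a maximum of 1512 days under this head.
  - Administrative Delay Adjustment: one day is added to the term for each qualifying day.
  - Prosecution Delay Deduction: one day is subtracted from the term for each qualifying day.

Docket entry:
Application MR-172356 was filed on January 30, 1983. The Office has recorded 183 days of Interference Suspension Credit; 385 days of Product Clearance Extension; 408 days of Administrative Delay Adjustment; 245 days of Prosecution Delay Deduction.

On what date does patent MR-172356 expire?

Base term: filing date + 21 years → 30 January 2004.
Interference Suspension Credit: +183 days → 31 July 2004.
Product Clearance Extension: 385 days (within the 1512-day cap) → +385 days → 20 August 2005.
Administrative Delay Adjustment: +408 days → 2 October 2006.
Prosecution Delay Deduction: −245 days → 30 January 2006.

2006-01-30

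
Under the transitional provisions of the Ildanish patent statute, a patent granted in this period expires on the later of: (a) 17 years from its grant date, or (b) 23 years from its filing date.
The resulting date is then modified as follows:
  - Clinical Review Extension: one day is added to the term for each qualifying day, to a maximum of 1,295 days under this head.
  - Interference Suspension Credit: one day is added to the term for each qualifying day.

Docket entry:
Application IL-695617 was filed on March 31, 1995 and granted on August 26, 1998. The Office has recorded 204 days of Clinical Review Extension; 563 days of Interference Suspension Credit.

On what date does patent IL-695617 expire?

(a) grant + 17 years → 26 August 2015.
(b) filing + 23 years → 31 March 2018.
Later of the two: 31 March 2018.
Clinical Review Extension: 204 days (within the 1295-day cap) → +204 days → 21 October 2018.
Interference Suspension Credit: +563 days → 6 May 2020.

May 6, 2020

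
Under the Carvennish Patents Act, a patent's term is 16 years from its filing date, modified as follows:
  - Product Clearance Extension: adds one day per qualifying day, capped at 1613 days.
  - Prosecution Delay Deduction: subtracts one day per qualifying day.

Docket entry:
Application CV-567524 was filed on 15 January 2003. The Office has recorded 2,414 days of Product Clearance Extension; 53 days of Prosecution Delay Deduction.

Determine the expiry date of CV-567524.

2023-04-24

Base term: filing date + 16 years → 15 January 2019.
Product Clearance Extension: 2414 days claimed exceeds the 1613-day cap, so +1613 days → 16 June 2023.
Prosecution Delay Deduction: −53 days → 24 April 2023.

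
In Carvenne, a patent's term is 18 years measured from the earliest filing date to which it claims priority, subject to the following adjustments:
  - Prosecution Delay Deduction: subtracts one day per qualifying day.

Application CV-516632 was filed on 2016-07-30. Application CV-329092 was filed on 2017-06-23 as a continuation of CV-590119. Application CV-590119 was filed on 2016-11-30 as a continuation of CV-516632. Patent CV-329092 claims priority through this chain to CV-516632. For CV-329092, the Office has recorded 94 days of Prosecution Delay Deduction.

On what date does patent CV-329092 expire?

April 27, 2034

Earliest priority filing: 30 July 2016.
Base term: 30 July 2016 + 18 years → 30 July 2034.
Prosecution Delay Deduction: −94 days → 27 April 2034.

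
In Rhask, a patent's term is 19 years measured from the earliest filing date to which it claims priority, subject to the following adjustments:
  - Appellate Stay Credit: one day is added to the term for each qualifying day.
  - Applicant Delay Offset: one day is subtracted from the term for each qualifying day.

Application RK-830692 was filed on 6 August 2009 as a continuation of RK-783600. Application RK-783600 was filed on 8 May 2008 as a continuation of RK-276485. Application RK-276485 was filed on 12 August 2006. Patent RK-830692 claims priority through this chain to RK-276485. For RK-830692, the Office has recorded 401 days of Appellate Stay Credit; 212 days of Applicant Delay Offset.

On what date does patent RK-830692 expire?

February 17, 2026

Earliest priority filing: 12 August 2006.
Base term: 12 August 2006 + 19 years → 12 August 2025.
Appellate Stay Credit: +401 days → 17 September 2026.
Applicant Delay Offset: −212 days → 17 February 2026.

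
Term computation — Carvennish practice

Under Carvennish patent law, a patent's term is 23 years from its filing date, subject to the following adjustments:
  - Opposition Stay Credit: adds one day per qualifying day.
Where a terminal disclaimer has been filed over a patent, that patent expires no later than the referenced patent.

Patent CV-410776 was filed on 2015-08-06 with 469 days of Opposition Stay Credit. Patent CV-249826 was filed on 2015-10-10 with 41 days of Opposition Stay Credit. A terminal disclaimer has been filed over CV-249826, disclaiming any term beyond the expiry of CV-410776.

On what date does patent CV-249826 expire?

2038-11-20

Natural term of CV-249826:
  Base: filing + 23 years → 10 October 2038.
  Opposition Stay Credit: +41 days → 20 November 2038.
Expiry of referenced patent CV-410776:
  Base: filing + 23 years → 6 August 2038.
  Opposition Stay Credit: +469 days → 18 November 2039.
Terminal disclaimer: CV-249826 expires on the earlier of 20 November 2038 and 18 November 2039.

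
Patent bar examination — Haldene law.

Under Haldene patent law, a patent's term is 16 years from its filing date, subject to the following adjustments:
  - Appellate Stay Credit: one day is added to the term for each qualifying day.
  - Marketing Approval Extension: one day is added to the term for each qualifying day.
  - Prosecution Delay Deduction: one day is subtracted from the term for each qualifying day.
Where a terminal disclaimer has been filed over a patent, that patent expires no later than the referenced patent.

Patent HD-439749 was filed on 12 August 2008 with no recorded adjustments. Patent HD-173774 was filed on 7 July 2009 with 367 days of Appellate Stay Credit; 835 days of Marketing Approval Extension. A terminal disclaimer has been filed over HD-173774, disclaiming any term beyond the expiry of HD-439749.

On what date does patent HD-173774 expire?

August 12, 2024

Natural term of HD-173774:
  Base: filing + 16 years → 7 July 2025.
  Appellate Stay Credit: +367 days → 9 July 2026.
  Marketing Approval Extension: +835 days → 21 October 2028.
Expiry of referenced patent HD-439749:
  Base: filing + 16 years → 12 August 2024.
Terminal disclaimer: HD-173774 expires on the earlier of 21 October 2028 and 12 August 2024.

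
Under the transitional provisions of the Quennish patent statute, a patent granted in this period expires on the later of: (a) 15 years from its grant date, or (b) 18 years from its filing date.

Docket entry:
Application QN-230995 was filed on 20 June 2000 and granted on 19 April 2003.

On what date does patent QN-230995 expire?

(a) grant + 15 years → 19 April 2018.
(b) filing + 18 years → 20 June 2018.
Later of the two: 20 June 2018.

2018-06-20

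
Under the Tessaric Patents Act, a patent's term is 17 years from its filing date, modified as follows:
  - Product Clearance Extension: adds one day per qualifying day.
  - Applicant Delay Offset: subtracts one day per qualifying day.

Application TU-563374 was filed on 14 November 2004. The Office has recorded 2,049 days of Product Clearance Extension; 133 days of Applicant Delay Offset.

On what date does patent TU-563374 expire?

Base term: filing date + 17 years → 14 November 2021.
Product Clearance Extension: +2049 days → 25 June 2027.
Applicant Delay Offset: −133 days → 12 February 2027.

2027-02-12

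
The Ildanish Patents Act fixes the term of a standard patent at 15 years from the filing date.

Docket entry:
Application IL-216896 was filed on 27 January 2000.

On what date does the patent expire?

Filing date + 15 years → 27 January 2015.

January 27, 2015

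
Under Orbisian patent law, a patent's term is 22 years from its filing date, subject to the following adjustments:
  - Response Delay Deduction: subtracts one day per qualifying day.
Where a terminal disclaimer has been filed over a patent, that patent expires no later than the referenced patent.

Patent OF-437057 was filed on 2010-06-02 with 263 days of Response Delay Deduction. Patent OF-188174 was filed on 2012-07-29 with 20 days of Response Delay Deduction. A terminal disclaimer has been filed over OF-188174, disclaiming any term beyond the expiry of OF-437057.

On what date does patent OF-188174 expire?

September 13, 2031

Natural term of OF-188174:
  Base: filing + 22 years → 29 July 2034.
  Response Delay Deduction: −20 days → 9 July 2034.
Expiry of referenced patent OF-437057:
  Base: filing + 22 years → 2 June 2032.
  Response Delay Deduction: −263 days → 13 September 2031.
Terminal disclaimer: OF-188174 expires on the earlier of 9 July 2034 and 13 September 2031.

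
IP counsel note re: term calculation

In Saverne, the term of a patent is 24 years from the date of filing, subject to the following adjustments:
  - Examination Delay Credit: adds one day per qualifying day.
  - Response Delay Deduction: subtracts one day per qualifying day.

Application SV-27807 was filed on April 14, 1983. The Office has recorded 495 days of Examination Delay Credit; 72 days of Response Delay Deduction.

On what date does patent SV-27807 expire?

Base term: filing date + 24 years → 14 April 2007.
Examination Delay Credit: +495 days → 21 August 2008.
Response Delay Deduction: −72 days → 10 June 2008.

2008-06-10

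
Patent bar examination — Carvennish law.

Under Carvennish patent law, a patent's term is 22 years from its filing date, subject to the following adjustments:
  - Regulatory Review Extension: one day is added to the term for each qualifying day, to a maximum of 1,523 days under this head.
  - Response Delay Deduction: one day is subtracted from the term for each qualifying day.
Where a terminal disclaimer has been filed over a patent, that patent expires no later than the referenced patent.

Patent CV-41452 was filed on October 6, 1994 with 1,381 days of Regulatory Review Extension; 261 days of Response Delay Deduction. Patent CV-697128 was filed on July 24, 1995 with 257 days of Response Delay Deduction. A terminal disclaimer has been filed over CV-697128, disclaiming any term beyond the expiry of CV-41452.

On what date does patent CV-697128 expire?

Natural term of CV-697128:
  Base: filing + 22 years → 24 July 2017.
  Response Delay Deduction: −257 days → 9 November 2016.
Expiry of referenced patent CV-41452:
  Base: filing + 22 years → 6 October 2016.
  Regulatory Review Extension: 1381 days (within the 1523-day cap) → +1381 days → 18 July 2020.
  Response Delay Deduction: −261 days → 31 October 2019.
Terminal disclaimer: CV-697128 expires on the earlier of 9 November 2016 and 31 October 2019.

November 9, 2016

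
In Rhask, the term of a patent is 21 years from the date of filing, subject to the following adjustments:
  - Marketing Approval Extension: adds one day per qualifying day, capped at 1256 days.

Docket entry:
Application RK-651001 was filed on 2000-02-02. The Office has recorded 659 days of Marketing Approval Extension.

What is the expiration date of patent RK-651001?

Base term: filing date + 21 years → 2 February 2021.
Marketing Approval Extension: 659 days (within the 1256-day cap) → +659 days → 23 November 2022.

November 23, 2022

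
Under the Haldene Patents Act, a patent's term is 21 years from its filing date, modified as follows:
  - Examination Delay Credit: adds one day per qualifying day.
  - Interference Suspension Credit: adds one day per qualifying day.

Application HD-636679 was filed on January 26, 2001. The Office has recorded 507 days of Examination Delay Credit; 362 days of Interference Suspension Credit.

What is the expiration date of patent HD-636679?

2024-06-13

Base term: filing date + 21 years → 26 January 2022.
Examination Delay Credit: +507 days → 17 June 2023.
Interference Suspension Credit: +362 days → 13 June 2024.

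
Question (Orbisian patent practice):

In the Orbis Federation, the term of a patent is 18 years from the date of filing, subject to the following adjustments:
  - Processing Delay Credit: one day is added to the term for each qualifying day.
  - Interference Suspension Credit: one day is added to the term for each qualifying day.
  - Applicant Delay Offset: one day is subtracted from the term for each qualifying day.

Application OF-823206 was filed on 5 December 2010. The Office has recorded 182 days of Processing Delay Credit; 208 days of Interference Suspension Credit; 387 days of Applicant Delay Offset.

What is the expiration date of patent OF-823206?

Base term: filing date + 18 years → 5 December 2028.
Processing Delay Credit: +182 days → 5 June 2029.
Interference Suspension Credit: +208 days → 30 December 2029.
Applicant Delay Offset: −387 days → 8 December 2028.

2028-12-08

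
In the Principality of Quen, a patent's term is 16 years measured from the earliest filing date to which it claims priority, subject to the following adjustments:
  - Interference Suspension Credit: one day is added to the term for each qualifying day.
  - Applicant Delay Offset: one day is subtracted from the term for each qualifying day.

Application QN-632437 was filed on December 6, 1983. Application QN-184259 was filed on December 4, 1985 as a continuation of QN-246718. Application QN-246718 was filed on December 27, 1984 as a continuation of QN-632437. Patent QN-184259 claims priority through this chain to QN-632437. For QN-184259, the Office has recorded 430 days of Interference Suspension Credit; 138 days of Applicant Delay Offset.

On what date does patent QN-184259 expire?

September 23, 2000

Earliest priority filing: 6 December 1983.
Base term: 6 December 1983 + 16 years → 6 December 1999.
Interference Suspension Credit: +430 days → 8 February 2001.
Applicant Delay Offset: −138 days → 23 September 2000.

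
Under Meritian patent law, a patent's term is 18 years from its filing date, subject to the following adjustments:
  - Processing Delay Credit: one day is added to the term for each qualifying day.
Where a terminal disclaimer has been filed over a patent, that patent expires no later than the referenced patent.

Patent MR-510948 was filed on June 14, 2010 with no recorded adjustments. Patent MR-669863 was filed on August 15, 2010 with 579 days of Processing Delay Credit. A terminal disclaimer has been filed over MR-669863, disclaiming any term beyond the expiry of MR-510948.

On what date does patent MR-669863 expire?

Natural term of MR-669863:
  Base: filing + 18 years → 15 August 2028.
  Processing Delay Credit: +579 days → 17 March 2030.
Expiry of referenced patent MR-510948:
  Base: filing + 18 years → 14 June 2028.
Terminal disclaimer: MR-669863 expires on the earlier of 17 March 2030 and 14 June 2028.

2028-06-14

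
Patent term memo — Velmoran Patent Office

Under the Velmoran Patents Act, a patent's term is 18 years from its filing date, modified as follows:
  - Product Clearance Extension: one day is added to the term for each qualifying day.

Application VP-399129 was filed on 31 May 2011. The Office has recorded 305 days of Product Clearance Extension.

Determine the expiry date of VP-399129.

April 1, 2030

Base term: filing date + 18 years → 31 May 2029.
Product Clearance Extension: +305 days → 1 April 2030.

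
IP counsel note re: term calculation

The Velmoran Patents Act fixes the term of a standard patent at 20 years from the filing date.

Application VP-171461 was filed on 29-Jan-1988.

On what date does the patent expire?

January 29, 2008

Filing date + 20 years → 29 January 2008.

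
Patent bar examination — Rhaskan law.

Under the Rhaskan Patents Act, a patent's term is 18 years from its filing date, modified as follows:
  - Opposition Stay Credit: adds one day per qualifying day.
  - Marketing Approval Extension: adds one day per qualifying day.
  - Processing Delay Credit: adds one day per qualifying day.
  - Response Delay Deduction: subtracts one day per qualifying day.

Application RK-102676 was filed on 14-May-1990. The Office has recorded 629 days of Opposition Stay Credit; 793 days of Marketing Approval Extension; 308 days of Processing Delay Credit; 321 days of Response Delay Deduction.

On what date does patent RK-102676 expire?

2012-03-23

Base term: filing date + 18 years → 14 May 2008.
Opposition Stay Credit: +629 days → 2 February 2010.
Marketing Approval Extension: +793 days → 5 April 2012.
Processing Delay Credit: +308 days → 7 February 2013.
Response Delay Deduction: −321 days → 23 March 2012.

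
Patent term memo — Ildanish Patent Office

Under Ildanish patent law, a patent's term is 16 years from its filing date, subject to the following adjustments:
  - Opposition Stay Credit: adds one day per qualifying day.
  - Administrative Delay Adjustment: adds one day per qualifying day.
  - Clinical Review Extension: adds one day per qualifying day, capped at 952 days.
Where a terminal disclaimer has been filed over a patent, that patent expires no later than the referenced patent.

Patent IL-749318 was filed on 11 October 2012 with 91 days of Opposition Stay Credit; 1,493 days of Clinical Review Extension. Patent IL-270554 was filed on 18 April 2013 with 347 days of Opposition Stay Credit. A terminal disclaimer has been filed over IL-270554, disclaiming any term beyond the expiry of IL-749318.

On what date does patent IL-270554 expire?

March 31, 2030

Natural term of IL-270554:
  Base: filing + 16 years → 18 April 2029.
  Opposition Stay Credit: +347 days → 31 March 2030.
Expiry of referenced patent IL-749318:
  Base: filing + 16 years → 11 October 2028.
  Opposition Stay Credit: +91 days → 10 January 2029.
  Clinical Review Extension: 1493 days claimed exceeds the 952-day cap, so +952 days → 20 August 2031.
Terminal disclaimer: IL-270554 expires on the earlier of 31 March 2030 and 20 August 2031.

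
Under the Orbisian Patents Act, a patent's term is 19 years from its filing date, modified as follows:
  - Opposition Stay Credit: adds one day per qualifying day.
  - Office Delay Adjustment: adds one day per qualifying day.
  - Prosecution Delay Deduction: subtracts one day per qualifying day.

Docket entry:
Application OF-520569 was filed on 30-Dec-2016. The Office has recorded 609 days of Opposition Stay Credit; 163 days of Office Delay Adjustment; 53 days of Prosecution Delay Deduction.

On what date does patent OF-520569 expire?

2037-12-18

Base term: filing date + 19 years → 30 December 2035.
Opposition Stay Credit: +609 days → 30 August 2037.
Office Delay Adjustment: +163 days → 9 February 2038.
Prosecution Delay Deduction: −53 days → 18 December 2037.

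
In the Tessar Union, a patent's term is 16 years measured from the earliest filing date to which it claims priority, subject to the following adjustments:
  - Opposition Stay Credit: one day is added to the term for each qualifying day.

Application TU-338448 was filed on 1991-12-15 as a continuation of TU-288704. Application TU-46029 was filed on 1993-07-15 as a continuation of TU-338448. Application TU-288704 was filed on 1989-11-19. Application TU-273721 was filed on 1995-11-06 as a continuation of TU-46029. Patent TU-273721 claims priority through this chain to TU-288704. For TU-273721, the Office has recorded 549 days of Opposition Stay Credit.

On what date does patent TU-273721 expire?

May 22, 2007

Earliest priority filing: 19 November 1989.
Base term: 19 November 1989 + 16 years → 19 November 2005.
Opposition Stay Credit: +549 days → 22 May 2007.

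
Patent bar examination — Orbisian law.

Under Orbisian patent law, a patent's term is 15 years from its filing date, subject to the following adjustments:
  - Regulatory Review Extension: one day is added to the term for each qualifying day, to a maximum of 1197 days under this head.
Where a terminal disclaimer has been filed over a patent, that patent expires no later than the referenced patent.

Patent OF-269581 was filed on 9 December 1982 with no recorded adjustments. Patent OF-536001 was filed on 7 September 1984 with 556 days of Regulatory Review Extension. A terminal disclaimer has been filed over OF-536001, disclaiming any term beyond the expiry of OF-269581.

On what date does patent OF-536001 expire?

December 9, 1997

Natural term of OF-536001:
  Base: filing + 15 years → 7 September 1999.
  Regulatory Review Extension: 556 days (within the 1197-day cap) → +556 days → 16 March 2001.
Expiry of referenced patent OF-269581:
  Base: filing + 15 years → 9 December 1997.
Terminal disclaimer: OF-536001 expires on the earlier of 16 March 2001 and 9 December 1997.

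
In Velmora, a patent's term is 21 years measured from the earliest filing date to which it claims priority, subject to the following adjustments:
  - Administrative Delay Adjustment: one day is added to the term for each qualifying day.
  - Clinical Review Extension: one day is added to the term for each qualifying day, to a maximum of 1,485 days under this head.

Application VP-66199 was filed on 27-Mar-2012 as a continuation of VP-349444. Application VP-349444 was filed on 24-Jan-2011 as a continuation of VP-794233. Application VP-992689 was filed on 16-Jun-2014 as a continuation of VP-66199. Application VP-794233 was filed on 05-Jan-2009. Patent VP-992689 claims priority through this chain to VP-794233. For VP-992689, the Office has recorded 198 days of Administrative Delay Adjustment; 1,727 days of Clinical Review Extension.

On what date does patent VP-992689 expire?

Earliest priority filing: 5 January 2009.
Base term: 5 January 2009 + 21 years → 5 January 2030.
Administrative Delay Adjustment: +198 days → 22 July 2030.
Clinical Review Extension: 1727 days claimed exceeds the 1485-day cap, so +1485 days → 15 August 2034.

2034-08-15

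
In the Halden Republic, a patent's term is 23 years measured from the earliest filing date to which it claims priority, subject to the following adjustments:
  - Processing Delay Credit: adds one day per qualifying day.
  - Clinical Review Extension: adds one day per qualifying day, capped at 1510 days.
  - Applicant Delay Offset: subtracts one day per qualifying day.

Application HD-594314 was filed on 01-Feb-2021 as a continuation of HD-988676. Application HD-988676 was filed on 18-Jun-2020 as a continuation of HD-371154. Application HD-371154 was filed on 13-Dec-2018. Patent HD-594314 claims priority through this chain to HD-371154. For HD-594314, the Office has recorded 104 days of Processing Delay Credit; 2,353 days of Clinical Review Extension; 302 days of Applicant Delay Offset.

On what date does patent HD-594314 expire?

2045-07-17

Earliest priority filing: 13 December 2018.
Base term: 13 December 2018 + 23 years → 13 December 2041.
Processing Delay Credit: +104 days → 27 March 2042.
Clinical Review Extension: 2353 days claimed exceeds the 1510-day cap, so +1510 days → 15 May 2046.
Applicant Delay Offset: −302 days → 17 July 2045.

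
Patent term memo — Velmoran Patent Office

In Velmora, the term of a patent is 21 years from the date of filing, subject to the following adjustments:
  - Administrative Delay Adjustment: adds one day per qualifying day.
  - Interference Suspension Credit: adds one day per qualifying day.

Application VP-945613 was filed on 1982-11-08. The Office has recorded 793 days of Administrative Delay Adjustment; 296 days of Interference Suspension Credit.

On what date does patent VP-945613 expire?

Base term: filing date + 21 years → 8 November 2003.
Administrative Delay Adjustment: +793 days → 9 January 2006.
Interference Suspension Credit: +296 days → 1 November 2006.

November 1, 2006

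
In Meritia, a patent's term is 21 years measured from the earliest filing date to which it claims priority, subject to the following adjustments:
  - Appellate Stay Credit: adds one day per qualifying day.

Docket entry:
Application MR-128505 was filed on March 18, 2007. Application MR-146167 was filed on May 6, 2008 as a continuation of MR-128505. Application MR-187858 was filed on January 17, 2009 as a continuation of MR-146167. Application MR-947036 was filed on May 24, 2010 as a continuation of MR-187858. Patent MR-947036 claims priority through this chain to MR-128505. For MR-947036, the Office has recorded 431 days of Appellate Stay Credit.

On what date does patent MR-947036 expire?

Earliest priority filing: 18 March 2007.
Base term: 18 March 2007 + 21 years → 18 March 2028.
Appellate Stay Credit: +431 days → 23 May 2029.

2029-05-23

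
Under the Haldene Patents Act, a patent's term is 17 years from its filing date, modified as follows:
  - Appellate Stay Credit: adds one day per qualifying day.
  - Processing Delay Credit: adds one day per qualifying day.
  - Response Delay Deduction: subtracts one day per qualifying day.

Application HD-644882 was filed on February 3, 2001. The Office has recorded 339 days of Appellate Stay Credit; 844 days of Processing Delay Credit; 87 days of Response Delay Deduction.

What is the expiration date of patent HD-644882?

Base term: filing date + 17 years → 3 February 2018.
Appellate Stay Credit: +339 days → 8 January 2019.
Processing Delay Credit: +844 days → 1 May 2021.
Response Delay Deduction: −87 days → 3 February 2021.

February 3, 2021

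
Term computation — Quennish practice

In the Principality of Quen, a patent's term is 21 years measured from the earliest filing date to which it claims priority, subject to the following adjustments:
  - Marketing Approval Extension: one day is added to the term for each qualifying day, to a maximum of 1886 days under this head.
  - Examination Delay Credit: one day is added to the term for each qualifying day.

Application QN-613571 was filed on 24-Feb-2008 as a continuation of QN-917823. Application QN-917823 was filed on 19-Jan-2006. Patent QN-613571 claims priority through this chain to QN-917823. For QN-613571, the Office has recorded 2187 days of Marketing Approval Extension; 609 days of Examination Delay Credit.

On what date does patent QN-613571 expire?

November 18, 2033

Earliest priority filing: 19 January 2006.
Base term: 19 January 2006 + 21 years → 19 January 2027.
Marketing Approval Extension: 2187 days claimed exceeds the 1886-day cap, so +1886 days → 19 March 2032.
Examination Delay Credit: +609 days → 18 November 2033.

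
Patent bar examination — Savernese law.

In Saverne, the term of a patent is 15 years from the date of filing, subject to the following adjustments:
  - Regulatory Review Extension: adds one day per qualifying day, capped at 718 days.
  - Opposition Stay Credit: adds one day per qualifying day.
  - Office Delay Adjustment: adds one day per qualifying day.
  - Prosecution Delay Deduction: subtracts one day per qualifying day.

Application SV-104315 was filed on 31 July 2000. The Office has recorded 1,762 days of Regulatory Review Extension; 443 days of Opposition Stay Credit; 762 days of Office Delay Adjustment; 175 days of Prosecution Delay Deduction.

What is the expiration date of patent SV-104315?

Base term: filing date + 15 years → 31 July 2015.
Regulatory Review Extension: 1762 days claimed exceeds the 718-day cap, so +718 days → 18 July 2017.
Opposition Stay Credit: +443 days → 4 October 2018.
Office Delay Adjustment: +762 days → 4 November 2020.
Prosecution Delay Deduction: −175 days → 13 May 2020.

May 13, 2020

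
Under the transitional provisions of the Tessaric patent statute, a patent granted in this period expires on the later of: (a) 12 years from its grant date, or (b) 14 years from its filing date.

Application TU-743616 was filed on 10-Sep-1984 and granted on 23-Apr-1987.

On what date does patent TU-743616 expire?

April 23, 1999

(a) grant + 12 years → 23 April 1999.
(b) filing + 14 years → 10 September 1998.
Later of the two: 23 April 1999.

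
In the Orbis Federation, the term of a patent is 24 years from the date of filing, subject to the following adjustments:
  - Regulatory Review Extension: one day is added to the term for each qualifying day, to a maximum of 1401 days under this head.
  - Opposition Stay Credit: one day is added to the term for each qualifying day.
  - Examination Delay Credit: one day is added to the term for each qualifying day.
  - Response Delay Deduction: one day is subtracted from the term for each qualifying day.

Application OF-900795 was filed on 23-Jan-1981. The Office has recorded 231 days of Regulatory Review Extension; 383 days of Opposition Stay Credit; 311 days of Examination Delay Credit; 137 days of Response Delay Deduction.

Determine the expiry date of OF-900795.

March 22, 2007

Base term: filing date + 24 years → 23 January 2005.
Regulatory Review Extension: 231 days (within the 1401-day cap) → +231 days → 11 September 2005.
Opposition Stay Credit: +383 days → 29 September 2006.
Examination Delay Credit: +311 days → 6 August 2007.
Response Delay Deduction: −137 days → 22 March 2007.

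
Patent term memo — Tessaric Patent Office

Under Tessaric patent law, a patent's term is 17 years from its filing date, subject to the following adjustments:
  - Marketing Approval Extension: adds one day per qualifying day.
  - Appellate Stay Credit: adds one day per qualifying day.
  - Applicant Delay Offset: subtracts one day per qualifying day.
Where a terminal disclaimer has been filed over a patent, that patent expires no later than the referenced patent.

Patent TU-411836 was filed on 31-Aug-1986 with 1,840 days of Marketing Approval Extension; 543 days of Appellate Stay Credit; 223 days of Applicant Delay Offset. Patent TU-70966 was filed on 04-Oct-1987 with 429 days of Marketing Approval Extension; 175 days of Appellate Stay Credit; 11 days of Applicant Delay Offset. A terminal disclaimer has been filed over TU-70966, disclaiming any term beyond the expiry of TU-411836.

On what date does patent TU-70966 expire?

May 20, 2006

Natural term of TU-70966:
  Base: filing + 17 years → 4 October 2004.
  Marketing Approval Extension: +429 days → 7 December 2005.
  Appellate Stay Credit: +175 days → 31 May 2006.
  Applicant Delay Offset: −11 days → 20 May 2006.
Expiry of referenced patent TU-411836:
  Base: filing + 17 years → 31 August 2003.
  Marketing Approval Extension: +1840 days → 13 September 2008.
  Appellate Stay Credit: +543 days → 10 March 2010.
  Applicant Delay Offset: −223 days → 30 July 2009.
Terminal disclaimer: TU-70966 expires on the earlier of 20 May 2006 and 30 July 2009.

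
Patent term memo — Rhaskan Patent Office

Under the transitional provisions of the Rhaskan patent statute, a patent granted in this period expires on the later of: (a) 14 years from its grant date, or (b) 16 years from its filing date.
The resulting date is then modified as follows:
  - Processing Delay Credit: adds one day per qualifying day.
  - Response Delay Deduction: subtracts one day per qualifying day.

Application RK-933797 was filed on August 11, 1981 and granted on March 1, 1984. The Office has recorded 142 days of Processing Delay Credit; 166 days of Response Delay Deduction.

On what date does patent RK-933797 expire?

February 5, 1998

(a) grant + 14 years → 1 March 1998.
(b) filing + 16 years → 11 August 1997.
Later of the two: 1 March 1998.
Processing Delay Credit: +142 days → 21 July 1998.
Response Delay Deduction: −166 days → 5 February 1998.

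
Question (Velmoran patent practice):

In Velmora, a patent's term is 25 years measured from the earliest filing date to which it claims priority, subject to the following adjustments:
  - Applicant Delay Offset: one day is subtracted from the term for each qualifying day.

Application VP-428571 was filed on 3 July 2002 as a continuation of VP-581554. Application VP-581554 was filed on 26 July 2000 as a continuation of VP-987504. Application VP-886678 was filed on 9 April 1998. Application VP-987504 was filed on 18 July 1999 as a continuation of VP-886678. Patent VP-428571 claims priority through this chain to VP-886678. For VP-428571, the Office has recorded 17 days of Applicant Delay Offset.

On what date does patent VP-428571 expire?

Earliest priority filing: 9 April 1998.
Base term: 9 April 1998 + 25 years → 9 April 2023.
Applicant Delay Offset: −17 days → 23 March 2023.

March 23, 2023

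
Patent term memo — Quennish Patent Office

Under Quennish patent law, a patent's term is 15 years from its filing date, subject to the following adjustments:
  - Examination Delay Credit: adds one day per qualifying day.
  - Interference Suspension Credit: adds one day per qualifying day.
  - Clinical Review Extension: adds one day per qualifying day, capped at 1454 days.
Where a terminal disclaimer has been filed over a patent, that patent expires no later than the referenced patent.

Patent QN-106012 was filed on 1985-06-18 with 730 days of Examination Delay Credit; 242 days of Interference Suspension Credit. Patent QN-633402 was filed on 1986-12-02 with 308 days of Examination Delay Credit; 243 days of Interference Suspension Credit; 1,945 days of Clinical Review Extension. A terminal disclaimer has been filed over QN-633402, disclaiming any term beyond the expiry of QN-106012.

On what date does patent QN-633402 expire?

Natural term of QN-633402:
  Base: filing + 15 years → 2 December 2001.
  Examination Delay Credit: +308 days → 6 October 2002.
  Interference Suspension Credit: +243 days → 6 June 2003.
  Clinical Review Extension: 1945 days claimed exceeds the 1454-day cap, so +1454 days → 30 May 2007.
Expiry of referenced patent QN-106012:
  Base: filing + 15 years → 18 June 2000.
  Examination Delay Credit: +730 days → 18 June 2002.
  Interference Suspension Credit: +242 days → 15 February 2003.
Terminal disclaimer: QN-633402 expires on the earlier of 30 May 2007 and 15 February 2003.

February 15, 2003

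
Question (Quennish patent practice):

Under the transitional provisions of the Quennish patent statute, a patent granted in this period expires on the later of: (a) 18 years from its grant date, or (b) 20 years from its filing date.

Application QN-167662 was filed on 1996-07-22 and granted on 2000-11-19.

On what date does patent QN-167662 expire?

(a) grant + 18 years → 19 November 2018.
(b) filing + 20 years → 22 July 2016.
Later of the two: 19 November 2018.

November 19, 2018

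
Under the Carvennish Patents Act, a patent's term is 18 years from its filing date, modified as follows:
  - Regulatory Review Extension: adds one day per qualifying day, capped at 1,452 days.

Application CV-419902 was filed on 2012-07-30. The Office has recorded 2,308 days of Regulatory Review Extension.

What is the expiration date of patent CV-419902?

Base term: filing date + 18 years → 30 July 2030.
Regulatory Review Extension: 2308 days claimed exceeds the 1452-day cap, so +1452 days → 21 July 2034.

2034-07-21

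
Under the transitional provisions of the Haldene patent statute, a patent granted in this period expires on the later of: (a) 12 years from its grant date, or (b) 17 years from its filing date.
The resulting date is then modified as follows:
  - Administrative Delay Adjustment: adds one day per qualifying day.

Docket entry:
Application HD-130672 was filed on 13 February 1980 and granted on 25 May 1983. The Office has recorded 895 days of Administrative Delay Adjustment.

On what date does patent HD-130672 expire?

July 28, 1999

(a) grant + 12 years → 25 May 1995.
(b) filing + 17 years → 13 February 1997.
Later of the two: 13 February 1997.
Administrative Delay Adjustment: +895 days → 28 July 1999.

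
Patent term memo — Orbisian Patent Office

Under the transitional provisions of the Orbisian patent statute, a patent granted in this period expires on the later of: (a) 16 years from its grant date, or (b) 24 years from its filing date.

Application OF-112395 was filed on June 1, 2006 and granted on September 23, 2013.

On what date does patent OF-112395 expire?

June 1, 2030

(a) grant + 16 years → 23 September 2029.
(b) filing + 24 years → 1 June 2030.
Later of the two: 1 June 2030.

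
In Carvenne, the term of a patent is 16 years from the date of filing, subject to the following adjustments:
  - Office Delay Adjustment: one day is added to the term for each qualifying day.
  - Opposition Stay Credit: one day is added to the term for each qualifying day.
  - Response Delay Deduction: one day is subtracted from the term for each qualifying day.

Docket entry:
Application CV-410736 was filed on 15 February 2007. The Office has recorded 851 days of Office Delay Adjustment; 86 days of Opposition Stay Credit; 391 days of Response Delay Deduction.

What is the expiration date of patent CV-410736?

Base term: filing date + 16 years → 15 February 2023.
Office Delay Adjustment: +851 days → 15 June 2025.
Opposition Stay Credit: +86 days → 9 September 2025.
Response Delay Deduction: −391 days → 14 August 2024.

2024-08-14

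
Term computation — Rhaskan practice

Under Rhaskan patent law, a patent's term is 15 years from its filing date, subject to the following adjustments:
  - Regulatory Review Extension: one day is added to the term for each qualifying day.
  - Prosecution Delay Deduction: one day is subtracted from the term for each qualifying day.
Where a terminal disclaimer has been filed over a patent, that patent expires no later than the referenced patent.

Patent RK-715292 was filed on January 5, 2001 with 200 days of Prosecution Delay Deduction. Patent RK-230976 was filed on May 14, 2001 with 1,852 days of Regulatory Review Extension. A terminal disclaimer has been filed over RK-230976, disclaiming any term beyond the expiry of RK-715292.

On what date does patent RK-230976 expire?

2015-06-19

Natural term of RK-230976:
  Base: filing + 15 years → 14 May 2016.
  Regulatory Review Extension: +1852 days → 9 June 2021.
Expiry of referenced patent RK-715292:
  Base: filing + 15 years → 5 January 2016.
  Prosecution Delay Deduction: −200 days → 19 June 2015.
Terminal disclaimer: RK-230976 expires on the earlier of 9 June 2021 and 19 June 2015.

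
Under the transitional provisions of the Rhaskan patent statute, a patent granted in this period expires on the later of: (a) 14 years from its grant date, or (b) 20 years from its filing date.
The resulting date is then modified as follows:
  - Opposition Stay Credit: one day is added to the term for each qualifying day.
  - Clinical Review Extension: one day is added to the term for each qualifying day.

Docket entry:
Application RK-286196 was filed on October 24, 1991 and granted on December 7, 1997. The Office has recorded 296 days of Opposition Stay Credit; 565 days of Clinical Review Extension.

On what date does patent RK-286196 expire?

(a) grant + 14 years → 7 December 2011.
(b) filing + 20 years → 24 October 2011.
Later of the two: 7 December 2011.
Opposition Stay Credit: +296 days → 28 September 2012.
Clinical Review Extension: +565 days → 16 April 2014.

April 16, 2014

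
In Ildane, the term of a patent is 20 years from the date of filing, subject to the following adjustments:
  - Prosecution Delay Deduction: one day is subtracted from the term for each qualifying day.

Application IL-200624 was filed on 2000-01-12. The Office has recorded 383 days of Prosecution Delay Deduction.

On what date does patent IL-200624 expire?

December 25, 2018

Base term: filing date + 20 years → 12 January 2020.
Prosecution Delay Deduction: −383 days → 25 December 2018.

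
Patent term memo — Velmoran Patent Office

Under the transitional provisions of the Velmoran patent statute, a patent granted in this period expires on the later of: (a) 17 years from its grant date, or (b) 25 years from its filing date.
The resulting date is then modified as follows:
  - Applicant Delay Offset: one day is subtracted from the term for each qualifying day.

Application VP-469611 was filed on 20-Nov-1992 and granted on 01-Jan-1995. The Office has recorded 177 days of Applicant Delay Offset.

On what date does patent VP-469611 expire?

(a) grant + 17 years → 1 January 2012.
(b) filing + 25 years → 20 November 2017.
Later of the two: 20 November 2017.
Applicant Delay Offset: −177 days → 27 May 2017.

May 27, 2017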